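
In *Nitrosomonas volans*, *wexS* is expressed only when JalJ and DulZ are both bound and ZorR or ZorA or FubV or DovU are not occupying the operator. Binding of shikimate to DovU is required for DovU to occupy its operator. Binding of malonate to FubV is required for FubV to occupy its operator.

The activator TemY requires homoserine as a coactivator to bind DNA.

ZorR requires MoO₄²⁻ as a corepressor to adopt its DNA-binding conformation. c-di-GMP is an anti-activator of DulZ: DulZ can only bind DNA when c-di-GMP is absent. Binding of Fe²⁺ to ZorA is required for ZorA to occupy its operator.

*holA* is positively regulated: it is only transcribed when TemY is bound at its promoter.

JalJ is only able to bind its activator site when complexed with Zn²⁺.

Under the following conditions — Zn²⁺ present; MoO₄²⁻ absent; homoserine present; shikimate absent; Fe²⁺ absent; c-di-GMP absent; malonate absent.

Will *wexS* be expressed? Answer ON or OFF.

Zn²⁺ is present, so JalJ is active.
MoO₄²⁻ is absent, so ZorR is inactive.
Fe²⁺ is absent, so ZorA is inactive.
Malonate is absent, so FubV is inactive.
Shikimate is absent, so DovU is inactive.
c-di-GMP is absent, so DulZ is active.
No repressor is bound and JalJ and DulZ are active, so *wexS* is transcribed.

ON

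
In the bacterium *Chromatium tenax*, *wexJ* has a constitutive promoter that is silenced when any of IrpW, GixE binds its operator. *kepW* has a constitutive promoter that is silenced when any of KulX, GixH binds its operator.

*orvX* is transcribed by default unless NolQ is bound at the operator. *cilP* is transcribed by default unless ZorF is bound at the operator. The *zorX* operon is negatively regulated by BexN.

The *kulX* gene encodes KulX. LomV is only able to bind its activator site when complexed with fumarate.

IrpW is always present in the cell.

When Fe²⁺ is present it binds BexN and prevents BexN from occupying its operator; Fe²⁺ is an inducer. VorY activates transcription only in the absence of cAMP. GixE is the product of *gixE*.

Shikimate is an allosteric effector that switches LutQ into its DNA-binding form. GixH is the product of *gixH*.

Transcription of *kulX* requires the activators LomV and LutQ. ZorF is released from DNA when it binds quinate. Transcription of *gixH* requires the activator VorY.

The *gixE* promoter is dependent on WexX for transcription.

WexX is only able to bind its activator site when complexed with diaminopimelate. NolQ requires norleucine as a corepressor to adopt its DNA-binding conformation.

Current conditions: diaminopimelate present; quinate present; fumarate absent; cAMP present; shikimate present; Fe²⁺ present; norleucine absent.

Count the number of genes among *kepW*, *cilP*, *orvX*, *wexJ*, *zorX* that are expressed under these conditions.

4

Fumarate is absent, so LomV is inactive.
Shikimate is present, so LutQ is active.
Required activator LomV is absent, so *kulX* is not transcribed.
So KulX is not produced.
cAMP is present, so VorY is inactive.
Required activator VorY is absent, so *gixH* is not transcribed.
So GixH is not produced.
With no repressor bound, *kepW* is transcribed.
→ *kepW* is ON.
Quinate is present, so ZorF is inactive.
With no repressor bound, *cilP* is transcribed.
→ *cilP* is ON.
Norleucine is absent, so NolQ is inactive.
With no repressor bound, *orvX* is transcribed.
→ *orvX* is ON.
IrpW is produced constitutively and is active.
Diaminopimelate is present, so WexX is active.
No repressor is bound and WexX is active, so *gixE* is transcribed.
So GixE is produced and active.
With repressor IrpW bound, *wexJ* is not transcribed.
→ *wexJ* is OFF.
Fe²⁺ is present, so BexN is inactive.
With no repressor bound, *zorX* is transcribed.
→ *zorX* is ON.
4 of the 5 genes are transcribed.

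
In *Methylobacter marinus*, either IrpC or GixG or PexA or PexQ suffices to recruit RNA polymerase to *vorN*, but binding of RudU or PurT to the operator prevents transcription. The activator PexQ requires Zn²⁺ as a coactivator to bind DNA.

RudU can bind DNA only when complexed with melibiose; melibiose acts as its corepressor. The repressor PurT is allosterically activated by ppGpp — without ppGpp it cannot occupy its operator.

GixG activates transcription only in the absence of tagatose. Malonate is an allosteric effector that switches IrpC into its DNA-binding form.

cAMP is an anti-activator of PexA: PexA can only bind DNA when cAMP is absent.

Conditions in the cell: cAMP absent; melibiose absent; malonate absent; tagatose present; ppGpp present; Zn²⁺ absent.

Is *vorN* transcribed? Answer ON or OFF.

Melibiose is absent, so RudU is inactive.
ppGpp is present, so PurT is active.
Malonate is absent, so IrpC is inactive.
Tagatose is present, so GixG is inactive.
cAMP is absent, so PexA is active.
Zn²⁺ is absent, so PexQ is inactive.
With repressor PurT bound, *vorN* is not transcribed.

OFF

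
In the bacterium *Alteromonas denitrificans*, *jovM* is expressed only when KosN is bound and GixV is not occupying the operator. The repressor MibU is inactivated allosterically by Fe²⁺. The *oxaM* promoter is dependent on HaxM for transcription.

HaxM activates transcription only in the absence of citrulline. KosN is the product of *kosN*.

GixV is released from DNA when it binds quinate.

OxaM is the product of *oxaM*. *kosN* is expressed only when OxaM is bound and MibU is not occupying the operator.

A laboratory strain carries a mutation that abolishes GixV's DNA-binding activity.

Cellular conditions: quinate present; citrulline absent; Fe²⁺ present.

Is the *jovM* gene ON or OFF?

GixV is non-functional in this strain, so it has no effect.
Fe²⁺ is present, so MibU is inactive.
Citrulline is absent, so HaxM is active.
No repressor is bound and HaxM is active, so *oxaM* is transcribed.
So OxaM is produced and active.
No repressor is bound and OxaM is active, so *kosN* is transcribed.
So KosN is produced and active.
No repressor is bound and KosN is active, so *jovM* is transcribed.

ON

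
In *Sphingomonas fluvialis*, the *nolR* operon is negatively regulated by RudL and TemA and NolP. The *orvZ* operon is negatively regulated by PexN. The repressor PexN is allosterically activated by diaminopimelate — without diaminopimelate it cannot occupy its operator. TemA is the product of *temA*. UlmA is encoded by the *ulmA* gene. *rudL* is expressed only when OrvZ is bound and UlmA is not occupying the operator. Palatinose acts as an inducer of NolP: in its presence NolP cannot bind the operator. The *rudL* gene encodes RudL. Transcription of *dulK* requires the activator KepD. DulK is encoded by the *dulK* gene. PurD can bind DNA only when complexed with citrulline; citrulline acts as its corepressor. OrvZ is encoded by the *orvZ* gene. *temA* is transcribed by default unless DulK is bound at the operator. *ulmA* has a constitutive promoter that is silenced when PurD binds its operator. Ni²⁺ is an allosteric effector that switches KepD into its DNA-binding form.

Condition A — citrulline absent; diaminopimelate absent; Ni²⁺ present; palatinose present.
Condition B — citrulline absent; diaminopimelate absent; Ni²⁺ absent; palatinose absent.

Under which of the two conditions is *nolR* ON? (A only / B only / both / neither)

A only

Condition A:
Citrulline is absent, so PurD is inactive.
With no repressor bound, *ulmA* is transcribed.
So UlmA is produced and active.
Diaminopimelate is absent, so PexN is inactive.
With no repressor bound, *orvZ* is transcribed.
So OrvZ is produced and active.
With repressor UlmA bound, *rudL* is not transcribed.
So RudL is not produced.
Ni²⁺ is present, so KepD is active.
No repressor is bound and KepD is active, so *dulK* is transcribed.
So DulK is produced and active.
With repressor DulK bound, *temA* is not transcribed.
So TemA is not produced.
Palatinose is present, so NolP is inactive.
With no repressor bound, *nolR* is transcribed.
→ *nolR* is ON in A.
Condition B:
Citrulline is absent, so PurD is inactive.
With no repressor bound, *ulmA* is transcribed.
So UlmA is produced and active.
Diaminopimelate is absent, so PexN is inactive.
With no repressor bound, *orvZ* is transcribed.
So OrvZ is produced and active.
With repressor UlmA bound, *rudL* is not transcribed.
So RudL is not produced.
Ni²⁺ is absent, so KepD is inactive.
Required activator KepD is absent, so *dulK* is not transcribed.
So DulK is not produced.
With no repressor bound, *temA* is transcribed.
So TemA is produced and active.
Palatinose is absent, so NolP is active.
With repressor TemA bound, *nolR* is not transcribed.
→ *nolR* is OFF in B.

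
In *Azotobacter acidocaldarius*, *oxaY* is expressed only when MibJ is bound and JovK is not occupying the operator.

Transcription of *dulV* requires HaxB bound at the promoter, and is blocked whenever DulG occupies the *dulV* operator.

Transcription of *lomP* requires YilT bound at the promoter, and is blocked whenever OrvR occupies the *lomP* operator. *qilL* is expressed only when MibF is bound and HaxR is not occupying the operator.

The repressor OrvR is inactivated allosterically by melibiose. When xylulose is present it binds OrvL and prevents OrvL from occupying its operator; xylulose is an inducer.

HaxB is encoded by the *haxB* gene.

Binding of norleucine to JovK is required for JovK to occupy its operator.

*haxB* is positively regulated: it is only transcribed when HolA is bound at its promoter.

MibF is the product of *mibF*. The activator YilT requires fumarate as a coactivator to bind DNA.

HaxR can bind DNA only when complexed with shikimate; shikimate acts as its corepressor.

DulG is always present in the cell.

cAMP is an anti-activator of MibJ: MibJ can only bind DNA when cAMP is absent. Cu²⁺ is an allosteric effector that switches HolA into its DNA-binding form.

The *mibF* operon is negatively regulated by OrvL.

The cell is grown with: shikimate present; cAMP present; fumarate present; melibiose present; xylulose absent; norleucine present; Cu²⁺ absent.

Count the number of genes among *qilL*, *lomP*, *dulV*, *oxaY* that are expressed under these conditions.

Xylulose is absent, so OrvL is active.
With repressor OrvL bound, *mibF* is not transcribed.
So MibF is not produced.
Shikimate is present, so HaxR is active.
With repressor HaxR bound, *qilL* is not transcribed.
→ *qilL* is OFF.
Fumarate is present, so YilT is active.
Melibiose is present, so OrvR is inactive.
No repressor is bound and YilT is active, so *lomP* is transcribed.
→ *lomP* is ON.
DulG is produced constitutively and is active.
Cu²⁺ is absent, so HolA is inactive.
Required activator HolA is absent, so *haxB* is not transcribed.
So HaxB is not produced.
With repressor DulG bound, *dulV* is not transcribed.
→ *dulV* is OFF.
cAMP is present, so MibJ is inactive.
Norleucine is present, so JovK is active.
With repressor JovK bound, *oxaY* is not transcribed.
→ *oxaY* is OFF.
1 of the 4 genes is transcribed.

1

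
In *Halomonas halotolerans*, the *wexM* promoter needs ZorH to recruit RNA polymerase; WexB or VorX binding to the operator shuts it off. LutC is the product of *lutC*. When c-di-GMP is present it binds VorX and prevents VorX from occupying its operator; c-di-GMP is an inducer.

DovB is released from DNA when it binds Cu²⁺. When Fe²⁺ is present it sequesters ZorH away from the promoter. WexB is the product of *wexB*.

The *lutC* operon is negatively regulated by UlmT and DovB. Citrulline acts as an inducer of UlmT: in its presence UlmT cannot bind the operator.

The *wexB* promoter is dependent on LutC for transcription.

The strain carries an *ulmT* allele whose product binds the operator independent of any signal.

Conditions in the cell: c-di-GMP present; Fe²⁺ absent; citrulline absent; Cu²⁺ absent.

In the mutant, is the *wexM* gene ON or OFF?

UlmT is constitutively active in this strain.
Cu²⁺ is absent, so DovB is active.
With repressor UlmT bound, *lutC* is not transcribed.
So LutC is not produced.
Required activator LutC is absent, so *wexB* is not transcribed.
So WexB is not produced.
c-di-GMP is present, so VorX is inactive.
Fe²⁺ is absent, so ZorH is active.
No repressor is bound and ZorH is active, so *wexM* is transcribed.

ON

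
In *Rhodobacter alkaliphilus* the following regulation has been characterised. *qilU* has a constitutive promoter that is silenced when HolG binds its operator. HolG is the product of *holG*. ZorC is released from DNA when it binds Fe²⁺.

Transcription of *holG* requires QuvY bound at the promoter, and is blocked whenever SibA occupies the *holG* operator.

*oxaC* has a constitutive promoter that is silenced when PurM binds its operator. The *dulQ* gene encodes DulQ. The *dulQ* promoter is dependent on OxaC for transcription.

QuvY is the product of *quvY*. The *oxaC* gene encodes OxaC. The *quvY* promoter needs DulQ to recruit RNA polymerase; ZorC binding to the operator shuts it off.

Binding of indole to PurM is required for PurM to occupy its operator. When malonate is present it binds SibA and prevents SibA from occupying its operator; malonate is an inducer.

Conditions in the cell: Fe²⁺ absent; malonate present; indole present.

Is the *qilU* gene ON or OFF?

Indole is present, so PurM is active.
With repressor PurM bound, *oxaC* is not transcribed.
So OxaC is not produced.
Required activator OxaC is absent, so *dulQ* is not transcribed.
So DulQ is not produced.
Fe²⁺ is absent, so ZorC is active.
With repressor ZorC bound, *quvY* is not transcribed.
So QuvY is not produced.
Malonate is present, so SibA is inactive.
Required activator QuvY is absent, so *holG* is not transcribed.
So HolG is not produced.
With no repressor bound, *qilU* is transcribed.

ON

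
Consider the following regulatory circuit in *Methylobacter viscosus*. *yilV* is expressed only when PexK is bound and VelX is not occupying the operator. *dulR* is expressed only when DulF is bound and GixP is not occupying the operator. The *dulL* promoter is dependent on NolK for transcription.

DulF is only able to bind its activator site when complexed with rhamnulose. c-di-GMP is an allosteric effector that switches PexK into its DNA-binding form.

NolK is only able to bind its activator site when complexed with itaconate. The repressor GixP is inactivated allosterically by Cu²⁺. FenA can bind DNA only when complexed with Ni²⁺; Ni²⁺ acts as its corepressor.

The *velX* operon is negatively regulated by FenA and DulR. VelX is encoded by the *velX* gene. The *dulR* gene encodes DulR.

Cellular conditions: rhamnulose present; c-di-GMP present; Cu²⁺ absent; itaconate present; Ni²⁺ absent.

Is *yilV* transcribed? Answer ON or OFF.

OFF

c-di-GMP is present, so PexK is active.
Ni²⁺ is absent, so FenA is inactive.
Cu²⁺ is absent, so GixP is active.
Rhamnulose is present, so DulF is active.
With repressor GixP bound, *dulR* is not transcribed.
So DulR is not produced.
With no repressor bound, *velX* is transcribed.
So VelX is produced and active.
With repressor VelX bound, *yilV* is not transcribed.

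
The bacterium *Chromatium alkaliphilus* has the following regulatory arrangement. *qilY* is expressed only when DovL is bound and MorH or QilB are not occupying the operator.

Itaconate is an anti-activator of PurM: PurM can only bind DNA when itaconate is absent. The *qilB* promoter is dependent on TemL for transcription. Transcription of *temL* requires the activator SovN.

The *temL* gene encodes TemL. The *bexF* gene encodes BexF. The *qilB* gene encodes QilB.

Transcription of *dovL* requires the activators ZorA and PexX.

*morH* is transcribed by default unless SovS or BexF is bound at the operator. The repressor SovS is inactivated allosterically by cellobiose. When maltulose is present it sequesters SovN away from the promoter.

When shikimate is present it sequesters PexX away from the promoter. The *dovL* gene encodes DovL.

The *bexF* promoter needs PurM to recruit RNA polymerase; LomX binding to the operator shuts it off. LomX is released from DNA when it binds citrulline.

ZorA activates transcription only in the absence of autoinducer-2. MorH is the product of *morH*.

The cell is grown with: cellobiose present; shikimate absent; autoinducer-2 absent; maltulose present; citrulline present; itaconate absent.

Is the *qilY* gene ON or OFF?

Autoinducer-2 is absent, so ZorA is active.
Shikimate is absent, so PexX is active.
No repressor is bound and ZorA and PexX are active, so *dovL* is transcribed.
So DovL is produced and active.
Cellobiose is present, so SovS is inactive.
Itaconate is absent, so PurM is active.
Citrulline is present, so LomX is inactive.
No repressor is bound and PurM is active, so *bexF* is transcribed.
So BexF is produced and active.
With repressor BexF bound, *morH* is not transcribed.
So MorH is not produced.
Maltulose is present, so SovN is inactive.
Required activator SovN is absent, so *temL* is not transcribed.
So TemL is not produced.
Required activator TemL is absent, so *qilB* is not transcribed.
So QilB is not produced.
No repressor is bound and DovL is active, so *qilY* is transcribed.

ON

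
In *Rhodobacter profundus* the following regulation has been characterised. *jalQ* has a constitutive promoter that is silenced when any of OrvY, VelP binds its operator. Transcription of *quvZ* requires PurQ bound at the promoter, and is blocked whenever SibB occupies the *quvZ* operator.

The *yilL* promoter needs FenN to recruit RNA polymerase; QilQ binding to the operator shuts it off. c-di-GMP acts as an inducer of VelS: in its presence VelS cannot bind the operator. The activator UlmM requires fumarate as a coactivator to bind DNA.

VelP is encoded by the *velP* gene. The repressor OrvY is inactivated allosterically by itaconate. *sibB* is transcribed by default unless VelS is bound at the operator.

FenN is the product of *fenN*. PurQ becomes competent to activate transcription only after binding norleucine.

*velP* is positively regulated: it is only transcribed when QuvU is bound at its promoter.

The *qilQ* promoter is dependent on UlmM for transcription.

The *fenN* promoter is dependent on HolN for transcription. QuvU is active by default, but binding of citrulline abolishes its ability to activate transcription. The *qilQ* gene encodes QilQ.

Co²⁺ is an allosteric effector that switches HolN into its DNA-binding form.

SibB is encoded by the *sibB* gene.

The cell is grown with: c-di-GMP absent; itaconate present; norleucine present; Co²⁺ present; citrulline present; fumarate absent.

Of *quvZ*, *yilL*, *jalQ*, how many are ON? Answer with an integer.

3

Norleucine is present, so PurQ is active.
c-di-GMP is absent, so VelS is active.
With repressor VelS bound, *sibB* is not transcribed.
So SibB is not produced.
No repressor is bound and PurQ is active, so *quvZ* is transcribed.
→ *quvZ* is ON.
Co²⁺ is present, so HolN is active.
No repressor is bound and HolN is active, so *fenN* is transcribed.
So FenN is produced and active.
Fumarate is absent, so UlmM is inactive.
Required activator UlmM is absent, so *qilQ* is not transcribed.
So QilQ is not produced.
No repressor is bound and FenN is active, so *yilL* is transcribed.
→ *yilL* is ON.
Itaconate is present, so OrvY is inactive.
Citrulline is present, so QuvU is inactive.
Required activator QuvU is absent, so *velP* is not transcribed.
So VelP is not produced.
With no repressor bound, *jalQ* is transcribed.
→ *jalQ* is ON.
3 of the 3 genes are transcribed.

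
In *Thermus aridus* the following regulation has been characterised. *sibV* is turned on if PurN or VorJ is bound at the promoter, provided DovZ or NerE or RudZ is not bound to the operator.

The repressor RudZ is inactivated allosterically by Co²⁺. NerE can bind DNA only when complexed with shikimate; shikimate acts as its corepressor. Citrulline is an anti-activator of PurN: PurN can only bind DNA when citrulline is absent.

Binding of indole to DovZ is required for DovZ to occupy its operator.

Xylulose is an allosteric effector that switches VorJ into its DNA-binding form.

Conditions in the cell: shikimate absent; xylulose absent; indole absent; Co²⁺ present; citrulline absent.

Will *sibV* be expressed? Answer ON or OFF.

Citrulline is absent, so PurN is active.
Indole is absent, so DovZ is inactive.
Shikimate is absent, so NerE is inactive.
Co²⁺ is present, so RudZ is inactive.
Xylulose is absent, so VorJ is inactive.
Activator PurN is present, so *sibV* is transcribed.

ON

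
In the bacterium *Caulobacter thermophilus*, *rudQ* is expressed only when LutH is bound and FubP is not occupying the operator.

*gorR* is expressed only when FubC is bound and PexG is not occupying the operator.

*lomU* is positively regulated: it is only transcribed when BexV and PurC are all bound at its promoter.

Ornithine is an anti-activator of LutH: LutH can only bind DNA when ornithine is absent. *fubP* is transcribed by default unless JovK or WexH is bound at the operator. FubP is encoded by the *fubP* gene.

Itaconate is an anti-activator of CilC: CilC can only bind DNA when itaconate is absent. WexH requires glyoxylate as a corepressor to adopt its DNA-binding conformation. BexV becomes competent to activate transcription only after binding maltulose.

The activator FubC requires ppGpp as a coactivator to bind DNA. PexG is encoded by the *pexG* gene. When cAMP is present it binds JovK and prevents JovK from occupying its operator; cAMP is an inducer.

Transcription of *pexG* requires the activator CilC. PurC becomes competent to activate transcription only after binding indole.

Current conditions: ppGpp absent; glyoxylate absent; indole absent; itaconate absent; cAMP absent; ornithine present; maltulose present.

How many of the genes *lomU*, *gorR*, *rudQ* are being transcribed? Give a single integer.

0

Maltulose is present, so BexV is active.
Indole is absent, so PurC is inactive.
Required activator PurC is absent, so *lomU* is not transcribed.
→ *lomU* is OFF.
Itaconate is absent, so CilC is active.
No repressor is bound and CilC is active, so *pexG* is transcribed.
So PexG is produced and active.
ppGpp is absent, so FubC is inactive.
With repressor PexG bound, *gorR* is not transcribed.
→ *gorR* is OFF.
cAMP is absent, so JovK is active.
Glyoxylate is absent, so WexH is inactive.
With repressor JovK bound, *fubP* is not transcribed.
So FubP is not produced.
Ornithine is present, so LutH is inactive.
Required activator LutH is absent, so *rudQ* is not transcribed.
→ *rudQ* is OFF.
0 of the 3 genes are transcribed.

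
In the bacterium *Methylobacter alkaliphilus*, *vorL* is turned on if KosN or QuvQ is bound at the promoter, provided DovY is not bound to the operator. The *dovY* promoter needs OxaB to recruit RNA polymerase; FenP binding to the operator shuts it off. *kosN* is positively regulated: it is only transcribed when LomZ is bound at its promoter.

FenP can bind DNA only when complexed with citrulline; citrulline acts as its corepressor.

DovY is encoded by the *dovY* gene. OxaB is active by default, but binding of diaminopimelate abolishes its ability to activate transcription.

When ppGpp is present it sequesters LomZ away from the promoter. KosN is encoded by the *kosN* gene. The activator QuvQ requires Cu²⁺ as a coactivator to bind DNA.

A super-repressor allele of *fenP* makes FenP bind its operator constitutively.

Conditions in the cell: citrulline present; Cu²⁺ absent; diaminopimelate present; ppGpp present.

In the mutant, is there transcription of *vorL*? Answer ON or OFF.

OFF

FenP is constitutively active in this strain.
Diaminopimelate is present, so OxaB is inactive.
With repressor FenP bound, *dovY* is not transcribed.
So DovY is not produced.
ppGpp is present, so LomZ is inactive.
Required activator LomZ is absent, so *kosN* is not transcribed.
So KosN is not produced.
Cu²⁺ is absent, so QuvQ is inactive.
No activator is available at the *vorL* promoter, so *vorL* is not transcribed.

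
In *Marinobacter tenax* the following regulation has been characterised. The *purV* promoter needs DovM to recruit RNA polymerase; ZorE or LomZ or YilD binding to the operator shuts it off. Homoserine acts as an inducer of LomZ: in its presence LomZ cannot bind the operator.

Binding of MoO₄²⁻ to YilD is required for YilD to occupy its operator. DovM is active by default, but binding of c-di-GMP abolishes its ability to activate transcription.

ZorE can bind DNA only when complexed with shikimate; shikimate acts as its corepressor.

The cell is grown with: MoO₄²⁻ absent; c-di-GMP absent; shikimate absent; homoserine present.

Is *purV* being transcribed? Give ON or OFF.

Shikimate is absent, so ZorE is inactive.
c-di-GMP is absent, so DovM is active.
Homoserine is present, so LomZ is inactive.
MoO₄²⁻ is absent, so YilD is inactive.
No repressor is bound and DovM is active, so *purV* is transcribed.

ON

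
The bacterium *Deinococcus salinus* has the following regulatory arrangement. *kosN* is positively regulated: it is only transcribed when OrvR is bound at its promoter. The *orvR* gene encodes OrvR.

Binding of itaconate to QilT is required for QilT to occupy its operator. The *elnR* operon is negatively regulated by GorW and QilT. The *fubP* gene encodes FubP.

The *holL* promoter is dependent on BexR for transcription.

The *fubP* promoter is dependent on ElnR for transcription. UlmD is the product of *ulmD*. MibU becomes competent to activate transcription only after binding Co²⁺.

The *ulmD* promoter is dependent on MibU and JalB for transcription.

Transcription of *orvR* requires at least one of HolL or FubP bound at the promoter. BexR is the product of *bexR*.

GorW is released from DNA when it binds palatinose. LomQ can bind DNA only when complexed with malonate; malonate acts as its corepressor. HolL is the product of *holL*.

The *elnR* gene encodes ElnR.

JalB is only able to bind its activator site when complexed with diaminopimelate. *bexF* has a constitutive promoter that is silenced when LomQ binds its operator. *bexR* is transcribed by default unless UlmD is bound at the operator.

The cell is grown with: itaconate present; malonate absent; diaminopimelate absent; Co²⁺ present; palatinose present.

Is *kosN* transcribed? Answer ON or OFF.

ON

Co²⁺ is present, so MibU is active.
Diaminopimelate is absent, so JalB is inactive.
Required activator JalB is absent, so *ulmD* is not transcribed.
So UlmD is not produced.
With no repressor bound, *bexR* is transcribed.
So BexR is produced and active.
No repressor is bound and BexR is active, so *holL* is transcribed.
So HolL is produced and active.
Palatinose is present, so GorW is inactive.
Itaconate is present, so QilT is active.
With repressor QilT bound, *elnR* is not transcribed.
So ElnR is not produced.
Required activator ElnR is absent, so *fubP* is not transcribed.
So FubP is not produced.
Activator HolL is present, so *orvR* is transcribed.
So OrvR is produced and active.
No repressor is bound and OrvR is active, so *kosN* is transcribed.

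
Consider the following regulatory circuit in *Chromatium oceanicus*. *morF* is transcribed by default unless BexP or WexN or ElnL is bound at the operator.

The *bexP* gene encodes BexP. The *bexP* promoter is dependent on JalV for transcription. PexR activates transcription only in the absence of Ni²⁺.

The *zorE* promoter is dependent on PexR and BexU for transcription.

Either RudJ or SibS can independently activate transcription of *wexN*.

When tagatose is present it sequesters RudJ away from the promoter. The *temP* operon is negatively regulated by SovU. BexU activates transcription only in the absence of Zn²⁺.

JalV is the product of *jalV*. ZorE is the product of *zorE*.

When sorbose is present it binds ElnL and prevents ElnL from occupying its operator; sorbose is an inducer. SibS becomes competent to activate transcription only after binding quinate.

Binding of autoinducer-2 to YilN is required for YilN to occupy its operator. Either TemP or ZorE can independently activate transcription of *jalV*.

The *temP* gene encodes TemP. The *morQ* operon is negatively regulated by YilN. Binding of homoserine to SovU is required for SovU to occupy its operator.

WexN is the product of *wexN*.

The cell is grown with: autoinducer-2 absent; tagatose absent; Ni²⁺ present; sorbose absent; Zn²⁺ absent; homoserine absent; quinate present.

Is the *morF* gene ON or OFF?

Homoserine is absent, so SovU is inactive.
With no repressor bound, *temP* is transcribed.
So TemP is produced and active.
Ni²⁺ is present, so PexR is inactive.
Zn²⁺ is absent, so BexU is active.
Required activator PexR is absent, so *zorE* is not transcribed.
So ZorE is not produced.
Activator TemP is present, so *jalV* is transcribed.
So JalV is produced and active.
No repressor is bound and JalV is active, so *bexP* is transcribed.
So BexP is produced and active.
Tagatose is absent, so RudJ is active.
Quinate is present, so SibS is active.
Activator RudJ is present, so *wexN* is transcribed.
So WexN is produced and active.
Sorbose is absent, so ElnL is active.
With repressor BexP bound, *morF* is not transcribed.

OFF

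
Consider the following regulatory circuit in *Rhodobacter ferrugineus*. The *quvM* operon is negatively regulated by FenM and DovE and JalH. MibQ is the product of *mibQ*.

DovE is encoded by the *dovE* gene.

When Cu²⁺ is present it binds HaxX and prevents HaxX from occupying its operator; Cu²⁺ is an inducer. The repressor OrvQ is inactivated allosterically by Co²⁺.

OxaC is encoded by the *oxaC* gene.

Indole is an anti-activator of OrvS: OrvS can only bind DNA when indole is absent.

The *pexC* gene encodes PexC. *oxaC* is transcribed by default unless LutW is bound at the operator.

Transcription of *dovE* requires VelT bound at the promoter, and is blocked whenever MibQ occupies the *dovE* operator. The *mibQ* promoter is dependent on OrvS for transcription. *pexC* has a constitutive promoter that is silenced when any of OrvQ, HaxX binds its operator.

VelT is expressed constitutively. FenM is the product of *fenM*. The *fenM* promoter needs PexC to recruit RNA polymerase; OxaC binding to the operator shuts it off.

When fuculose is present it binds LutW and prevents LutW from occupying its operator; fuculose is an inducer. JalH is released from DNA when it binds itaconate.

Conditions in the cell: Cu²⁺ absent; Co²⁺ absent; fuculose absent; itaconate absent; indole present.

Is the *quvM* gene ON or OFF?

Fuculose is absent, so LutW is active.
With repressor LutW bound, *oxaC* is not transcribed.
So OxaC is not produced.
Co²⁺ is absent, so OrvQ is active.
Cu²⁺ is absent, so HaxX is active.
With repressor OrvQ bound, *pexC* is not transcribed.
So PexC is not produced.
Required activator PexC is absent, so *fenM* is not transcribed.
So FenM is not produced.
VelT is produced constitutively and is active.
Indole is present, so OrvS is inactive.
Required activator OrvS is absent, so *mibQ* is not transcribed.
So MibQ is not produced.
No repressor is bound and VelT is active, so *dovE* is transcribed.
So DovE is produced and active.
Itaconate is absent, so JalH is active.
With repressor DovE bound, *quvM* is not transcribed.

OFF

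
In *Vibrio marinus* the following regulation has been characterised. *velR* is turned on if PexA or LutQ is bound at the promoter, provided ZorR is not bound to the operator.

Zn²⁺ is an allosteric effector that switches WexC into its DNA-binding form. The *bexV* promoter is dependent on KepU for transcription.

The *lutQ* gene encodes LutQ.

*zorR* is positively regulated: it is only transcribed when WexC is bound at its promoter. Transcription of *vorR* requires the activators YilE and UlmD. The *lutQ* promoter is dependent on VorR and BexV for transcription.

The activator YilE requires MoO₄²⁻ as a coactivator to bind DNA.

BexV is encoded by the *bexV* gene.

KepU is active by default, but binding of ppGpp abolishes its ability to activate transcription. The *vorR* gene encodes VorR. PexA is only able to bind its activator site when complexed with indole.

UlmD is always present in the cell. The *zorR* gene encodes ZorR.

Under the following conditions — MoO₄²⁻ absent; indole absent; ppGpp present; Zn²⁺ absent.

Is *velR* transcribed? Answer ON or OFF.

Indole is absent, so PexA is inactive.
MoO₄²⁻ is absent, so YilE is inactive.
UlmD is produced constitutively and is active.
Required activator YilE is absent, so *vorR* is not transcribed.
So VorR is not produced.
ppGpp is present, so KepU is inactive.
Required activator KepU is absent, so *bexV* is not transcribed.
So BexV is not produced.
Required activator VorR is absent, so *lutQ* is not transcribed.
So LutQ is not produced.
Zn²⁺ is absent, so WexC is inactive.
Required activator WexC is absent, so *zorR* is not transcribed.
So ZorR is not produced.
No activator is available at the *velR* promoter, so *velR* is not transcribed.

OFF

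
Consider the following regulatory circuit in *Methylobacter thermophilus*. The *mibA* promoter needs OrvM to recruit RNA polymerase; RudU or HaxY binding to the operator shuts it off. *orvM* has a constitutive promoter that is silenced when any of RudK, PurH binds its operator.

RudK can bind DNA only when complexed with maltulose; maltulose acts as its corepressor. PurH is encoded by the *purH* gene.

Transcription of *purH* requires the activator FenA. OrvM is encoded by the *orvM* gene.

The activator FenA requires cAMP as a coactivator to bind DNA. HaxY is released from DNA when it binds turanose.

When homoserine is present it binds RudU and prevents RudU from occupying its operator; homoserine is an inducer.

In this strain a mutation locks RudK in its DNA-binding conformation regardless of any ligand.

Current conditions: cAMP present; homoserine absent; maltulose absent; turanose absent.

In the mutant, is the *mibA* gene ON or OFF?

OFF

RudK is constitutively active in this strain.
cAMP is present, so FenA is active.
No repressor is bound and FenA is active, so *purH* is transcribed.
So PurH is produced and active.
With repressor RudK bound, *orvM* is not transcribed.
So OrvM is not produced.
Homoserine is absent, so RudU is active.
Turanose is absent, so HaxY is active.
With repressor RudU bound, *mibA* is not transcribed.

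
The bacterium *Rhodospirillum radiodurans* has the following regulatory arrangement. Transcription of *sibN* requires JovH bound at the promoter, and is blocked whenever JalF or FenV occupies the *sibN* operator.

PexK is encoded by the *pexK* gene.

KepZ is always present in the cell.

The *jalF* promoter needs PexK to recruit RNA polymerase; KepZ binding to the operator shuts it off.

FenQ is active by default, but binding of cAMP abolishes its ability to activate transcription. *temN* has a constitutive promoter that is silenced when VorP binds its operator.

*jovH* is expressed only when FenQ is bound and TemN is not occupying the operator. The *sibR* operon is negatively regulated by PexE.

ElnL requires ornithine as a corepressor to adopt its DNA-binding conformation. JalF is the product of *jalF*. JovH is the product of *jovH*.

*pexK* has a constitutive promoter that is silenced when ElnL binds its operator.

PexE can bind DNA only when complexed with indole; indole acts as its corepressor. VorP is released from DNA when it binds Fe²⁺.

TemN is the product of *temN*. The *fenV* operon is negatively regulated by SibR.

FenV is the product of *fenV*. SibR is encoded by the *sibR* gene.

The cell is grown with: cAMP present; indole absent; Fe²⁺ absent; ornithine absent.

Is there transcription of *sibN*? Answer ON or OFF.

OFF

Ornithine is absent, so ElnL is inactive.
With no repressor bound, *pexK* is transcribed.
So PexK is produced and active.
KepZ is produced constitutively and is active.
With repressor KepZ bound, *jalF* is not transcribed.
So JalF is not produced.
Fe²⁺ is absent, so VorP is active.
With repressor VorP bound, *temN* is not transcribed.
So TemN is not produced.
cAMP is present, so FenQ is inactive.
Required activator FenQ is absent, so *jovH* is not transcribed.
So JovH is not produced.
Indole is absent, so PexE is inactive.
With no repressor bound, *sibR* is transcribed.
So SibR is produced and active.
With repressor SibR bound, *fenV* is not transcribed.
So FenV is not produced.
Required activator JovH is absent, so *sibN* is not transcribed.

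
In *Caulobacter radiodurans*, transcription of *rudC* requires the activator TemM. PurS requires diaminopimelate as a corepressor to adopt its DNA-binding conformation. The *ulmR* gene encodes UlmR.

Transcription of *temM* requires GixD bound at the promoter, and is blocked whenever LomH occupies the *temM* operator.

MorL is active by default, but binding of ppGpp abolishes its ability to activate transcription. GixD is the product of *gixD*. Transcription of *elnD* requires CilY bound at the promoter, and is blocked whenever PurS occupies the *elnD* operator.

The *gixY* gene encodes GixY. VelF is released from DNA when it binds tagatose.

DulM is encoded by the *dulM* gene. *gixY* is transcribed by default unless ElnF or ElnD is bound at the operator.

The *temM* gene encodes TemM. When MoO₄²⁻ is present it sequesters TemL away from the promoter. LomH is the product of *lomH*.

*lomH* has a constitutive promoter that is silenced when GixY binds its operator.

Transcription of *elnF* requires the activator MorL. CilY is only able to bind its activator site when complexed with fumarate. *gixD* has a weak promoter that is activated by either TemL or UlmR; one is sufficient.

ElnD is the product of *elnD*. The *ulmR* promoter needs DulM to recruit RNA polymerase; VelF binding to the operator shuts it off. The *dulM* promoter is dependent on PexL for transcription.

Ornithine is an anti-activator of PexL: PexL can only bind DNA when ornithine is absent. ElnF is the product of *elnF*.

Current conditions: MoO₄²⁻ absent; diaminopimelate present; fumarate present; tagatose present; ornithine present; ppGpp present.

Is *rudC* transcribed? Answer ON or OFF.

ON

ppGpp is present, so MorL is inactive.
Required activator MorL is absent, so *elnF* is not transcribed.
So ElnF is not produced.
Fumarate is present, so CilY is active.
Diaminopimelate is present, so PurS is active.
With repressor PurS bound, *elnD* is not transcribed.
So ElnD is not produced.
With no repressor bound, *gixY* is transcribed.
So GixY is produced and active.
With repressor GixY bound, *lomH* is not transcribed.
So LomH is not produced.
MoO₄²⁻ is absent, so TemL is active.
Tagatose is present, so VelF is inactive.
Ornithine is present, so PexL is inactive.
Required activator PexL is absent, so *dulM* is not transcribed.
So DulM is not produced.
Required activator DulM is absent, so *ulmR* is not transcribed.
So UlmR is not produced.
Activator TemL is present, so *gixD* is transcribed.
So GixD is produced and active.
No repressor is bound and GixD is active, so *temM* is transcribed.
So TemM is produced and active.
No repressor is bound and TemM is active, so *rudC* is transcribed.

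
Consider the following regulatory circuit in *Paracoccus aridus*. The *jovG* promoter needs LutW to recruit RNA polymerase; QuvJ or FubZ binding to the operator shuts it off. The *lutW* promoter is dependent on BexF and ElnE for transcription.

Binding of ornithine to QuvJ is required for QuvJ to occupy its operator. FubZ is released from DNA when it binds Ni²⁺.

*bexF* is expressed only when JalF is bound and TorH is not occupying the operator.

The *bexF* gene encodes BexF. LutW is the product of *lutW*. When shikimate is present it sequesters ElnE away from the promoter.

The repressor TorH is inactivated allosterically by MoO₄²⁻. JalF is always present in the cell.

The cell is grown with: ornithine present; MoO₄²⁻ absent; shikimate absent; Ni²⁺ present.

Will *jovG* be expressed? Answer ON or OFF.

MoO₄²⁻ is absent, so TorH is active.
JalF is produced constitutively and is active.
With repressor TorH bound, *bexF* is not transcribed.
So BexF is not produced.
Shikimate is absent, so ElnE is active.
Required activator BexF is absent, so *lutW* is not transcribed.
So LutW is not produced.
Ornithine is present, so QuvJ is active.
Ni²⁺ is present, so FubZ is inactive.
With repressor QuvJ bound, *jovG* is not transcribed.

OFF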